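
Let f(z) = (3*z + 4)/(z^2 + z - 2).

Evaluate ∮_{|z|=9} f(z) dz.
By the residue theorem, ∮_C f(z) dz = 2πi · (sum of the residues of f at the poles inside |z| = 9).

The denominator factors as (z - 1)*(z + 2), so the singularities of f are simple poles at z = 1, z = -2.
  |1|² = 1 < 81 = 9², so this pole is inside the contour.
  |-2|² = 4 < 81 = 9², so this pole is inside the contour.

With P(z) = 3*z + 4 and Q(z) = z^2 + z - 2, each pole is simple, so Res(f, z₀) = P(z₀)/Q'(z₀) with Q'(z) = 2*z + 1.
  Res(f, 1) = P(1)/Q'(1) = (7)/(3) = 7/3
  Res(f, -2) = P(-2)/Q'(-2) = (-2)/(-3) = 2/3

Sum of residues inside C: 3
∮_C f(z) dz = 2πi · (3) = 6*I*pi

Final answer: 6*I*pi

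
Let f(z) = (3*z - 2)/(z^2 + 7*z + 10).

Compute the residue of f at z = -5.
17/3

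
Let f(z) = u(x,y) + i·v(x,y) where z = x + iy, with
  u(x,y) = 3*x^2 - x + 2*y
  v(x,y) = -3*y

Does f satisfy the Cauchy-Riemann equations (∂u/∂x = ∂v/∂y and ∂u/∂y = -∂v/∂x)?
∂u/∂x = 6*x - 1
∂v/∂y = -3
∂u/∂y = 2
∂v/∂x = 0
∂u/∂x ≠ ∂v/∂y and ∂u/∂y ≠ -∂v/∂x; the Cauchy-Riemann equations are not satisfied, so f is not analytic.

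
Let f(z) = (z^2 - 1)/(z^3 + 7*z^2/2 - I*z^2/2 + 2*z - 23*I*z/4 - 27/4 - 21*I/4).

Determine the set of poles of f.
{-3 - 3*I/2, -3/2 + I, 1 + I}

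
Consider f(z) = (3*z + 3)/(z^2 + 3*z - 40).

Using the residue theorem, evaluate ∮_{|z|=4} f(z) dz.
By the residue theorem, ∮_C f(z) dz = 2πi · (sum of the residues of f at the poles inside |z| = 4).

The denominator factors as (z - 5)*(z + 8), so the singularities of f are simple poles at z = 5, z = -8.
  |5|² = 25 > 16 = 4², so this pole is outside the contour.
  |-8|² = 64 > 16 = 4², so this pole is outside the contour.

No pole lies inside the contour, so f is analytic on and inside C and the integral is 0 (Cauchy's theorem).

Final answer: 0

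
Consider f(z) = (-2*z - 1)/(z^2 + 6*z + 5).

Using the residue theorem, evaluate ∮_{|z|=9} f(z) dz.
By the residue theorem, ∮_C f(z) dz = 2πi · (sum of the residues of f at the poles inside |z| = 9).

The denominator factors as (z + 5)*(z + 1), so the singularities of f are simple poles at z = -5, z = -1.
  |-5|² = 25 < 81 = 9², so this pole is inside the contour.
  |-1|² = 1 < 81 = 9², so this pole is inside the contour.

With P(z) = -2*z - 1 and Q(z) = z^2 + 6*z + 5, each pole is simple, so Res(f, z₀) = P(z₀)/Q'(z₀) with Q'(z) = 2*z + 6.
  Res(f, -5) = P(-5)/Q'(-5) = (9)/(-4) = -9/4
  Res(f, -1) = P(-1)/Q'(-1) = (1)/(4) = 1/4

Sum of residues inside C: -2
∮_C f(z) dz = 2πi · (-2) = -4*I*pi

Final answer: -4*I*pi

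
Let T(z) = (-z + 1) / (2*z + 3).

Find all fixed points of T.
T(z) = z means -z + 1 = z*(2*z + 3), i.e.
  2*z^2 + 4*z - 1 = 0.
Discriminant: (4)^2 - 4*(2)*(-1) = 24, so the roots are real.
  z = (-4 ± sqrt(24))/(2*(2))
Fixed points: {-sqrt(6)/2 - 1, -1 + sqrt(6)/2}

Final answer: {-sqrt(6)/2 - 1, -1 + sqrt(6)/2}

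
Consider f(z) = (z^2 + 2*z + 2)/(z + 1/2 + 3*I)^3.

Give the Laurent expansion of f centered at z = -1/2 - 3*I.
Put w = z - (-1/2 - 3*I), i.e. z = w - 1/2 - 3*I. The denominator is w^3, so it suffices to rewrite the numerator in powers of w.

P(z) = z^2 + 2*z + 2
P(w - 1/2 - 3*I) = -31/4 - 3*I + (1 - 6*I)*w + w^2

Dividing each term by w^3:
  f = (-31/4 - 3*I)/w^3 + (1 - 6*I)/w^2 + 1/w

Substituting back w = z + 1/2 + 3*I:
  f(z) = (-31/4 - 3*I)/(z + 1/2 + 3*I)^3 + (1 - 6*I)/(z + 1/2 + 3*I)^2 + 1/(z + 1/2 + 3*I)

The series is finite because the numerator is a polynomial; the negative powers form the principal part, and the coefficient of 1/(z + 1/2 + 3*I) gives Res(f, -1/2 - 3*I) = 1.

Final answer: (-31/4 - 3*I)/(z + 1/2 + 3*I)^3 + (1 - 6*I)/(z + 1/2 + 3*I)^2 + 1/(z + 1/2 + 3*I)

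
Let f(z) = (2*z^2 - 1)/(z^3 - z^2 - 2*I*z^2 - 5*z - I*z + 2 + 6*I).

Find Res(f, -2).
Write f(z) = P(z)/Q(z) with P(z) = 2*z^2 - 1 and Q(z) = z^3 - z^2 - 2*I*z^2 - 5*z - I*z + 2 + 6*I.
The denominator factors as Q(z) = (z - 1 - I)*(z + 2)*(z - 2 - I), so z = -2 is a simple zero of Q and P is analytic there; z = -2 is therefore a simple pole and
  Res(f, z₀) = P(z₀)/Q'(z₀).

Q'(z) = 3*z^2 - 2*z - 4*I*z - 5 - I, so Q'(-2) = 11 + 7*I.
P(-2) = 7.

Res(f, -2) = (7)/(11 + 7*I) = 77/170 - 49*I/170

Final answer: 77/170 - 49*I/170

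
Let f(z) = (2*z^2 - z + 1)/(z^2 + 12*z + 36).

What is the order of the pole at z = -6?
Factor the denominator:
  z^2 + 12*z + 36 = (z + 6)^2

The numerator P(z) = 2*z^2 - z + 1 has P(-6) = 79 ≠ 0, so no factor of (z + 6) cancels.
Near z = -6 we can therefore write f(z) = g(z)/(z + 6)^2 with g analytic at -6 and g(-6) ≠ 0 (g is just the numerator).

Hence z = -6 is a pole of order 2.

Final answer: 2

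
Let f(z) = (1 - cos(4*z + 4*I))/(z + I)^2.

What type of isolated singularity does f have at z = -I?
removable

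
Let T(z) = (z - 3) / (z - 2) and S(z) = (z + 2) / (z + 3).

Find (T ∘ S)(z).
(T ∘ S)(z) = T(S(z)) = ((1)*S(z) + (-3))/((1)*S(z) + (-2)). Multiply numerator and denominator by z + 3:
  numerator:   (1)*(z + 2) + (-3)*(z + 3) = -2*z - 7
  denominator: (1)*(z + 2) + (-2)*(z + 3) = -z - 4
(T ∘ S)(z) = (-2*z - 7)/(-z - 4) = (2*z + 7)/(z + 4)

Final answer: (2*z + 7)/(z + 4)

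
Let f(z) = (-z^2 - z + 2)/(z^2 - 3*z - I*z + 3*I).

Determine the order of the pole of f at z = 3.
1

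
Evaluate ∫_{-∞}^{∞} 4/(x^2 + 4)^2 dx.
Let f(z) = 4/(z^2 + 4)^2. The denominator has no real zeros and deg Q - deg P = 4 ≥ 2, so the integral of f over the upper semicircle |z| = R tends to 0 as R → ∞. Closing the contour in the upper half-plane,
  ∫_{-∞}^{∞} f(x) dx = 2πi · Σ Res(f, z_k)  over the poles with Im z_k > 0.

Zeros of the denominator: z^2 + 4 = 0 gives z = ±2*I.
Upper half-plane: z = 2*I (a pole of order 2).

Write f(z) = g(z)/(z - 2*I)^2 with g(z) = 4/(z + 2*I)^2. For a double pole, Res(f, z₀) = g'(z₀):
  g'(z) = -8/(z + 2*I)^3
  Res(f, 2*I) = g'(2*I) = -I/8

∫_{-∞}^{∞} f(x) dx = 2πi · (-I/8) = pi/4

Final answer: pi/4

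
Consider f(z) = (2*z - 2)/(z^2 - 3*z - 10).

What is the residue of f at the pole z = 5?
Write f(z) = P(z)/Q(z) with P(z) = 2*z - 2 and Q(z) = z^2 - 3*z - 10.
The denominator factors as Q(z) = (z + 2)*(z - 5), so z = 5 is a simple zero of Q and P is analytic there; z = 5 is therefore a simple pole and
  Res(f, z₀) = P(z₀)/Q'(z₀).

Q'(z) = 2*z - 3, so Q'(5) = 7.
P(5) = 8.

Res(f, 5) = (8)/(7) = 8/7

Final answer: 8/7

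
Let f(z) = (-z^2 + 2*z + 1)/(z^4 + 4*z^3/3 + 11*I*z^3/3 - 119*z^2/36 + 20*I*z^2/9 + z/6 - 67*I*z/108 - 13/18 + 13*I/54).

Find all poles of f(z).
The singularities of f are the zeros of the denominator. Factoring,
  z^4 + 4*z^3/3 + 11*I*z^3/3 - 119*z^2/36 + 20*I*z^2/9 + z/6 - 67*I*z/108 - 13/18 + 13*I/54 = (z + 2/3 + 2*I)*(z - I/3)*(z - 1/3 + I/2)*(z + 1 + 3*I/2)
so the candidates are z = -2/3 - 2*I, z = I/3, z = 1/3 - I/2, z = -1 - 3*I/2.

Check the numerator P(z) = -z^2 + 2*z + 1 at each one:
  P(-2/3 - 2*I) = 29/9 - 20*I/3 ≠ 0, so z = -2/3 - 2*I is a (simple) pole.
  P(I/3) = 10/9 + 2*I/3 ≠ 0, so z = I/3 is a (simple) pole.
  P(1/3 - I/2) = 65/36 - 2*I/3 ≠ 0, so z = 1/3 - I/2 is a (simple) pole.
  P(-1 - 3*I/2) = 1/4 - 6*I ≠ 0, so z = -1 - 3*I/2 is a (simple) pole.

Poles of f: {-1 - 3*I/2, -2/3 - 2*I, I/3, 1/3 - I/2}

Final answer: {-1 - 3*I/2, -2/3 - 2*I, I/3, 1/3 - I/2}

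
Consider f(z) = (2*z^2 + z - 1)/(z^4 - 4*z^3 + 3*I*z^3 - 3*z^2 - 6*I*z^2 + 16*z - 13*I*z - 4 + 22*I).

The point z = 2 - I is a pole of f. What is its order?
Factor the denominator:
  z^4 - 4*z^3 + 3*I*z^3 - 3*z^2 - 6*I*z^2 + 16*z - 13*I*z - 4 + 22*I = (z - 2 + I)^3*(z + 2)

The numerator P(z) = 2*z^2 + z - 1 has P(2 - I) = 7 - 9*I ≠ 0, so no factor of (z - 2 + I) cancels.
Near z = 2 - I we can therefore write f(z) = g(z)/(z - 2 + I)^3 with g analytic at 2 - I and g(2 - I) ≠ 0 (g is the numerator divided by the remaining denominator factors).

Hence z = 2 - I is a pole of order 3.

Final answer: 3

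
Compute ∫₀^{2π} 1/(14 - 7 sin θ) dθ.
2*sqrt(3)*pi/21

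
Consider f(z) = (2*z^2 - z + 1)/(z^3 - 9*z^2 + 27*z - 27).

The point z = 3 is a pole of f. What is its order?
Factor the denominator:
  z^3 - 9*z^2 + 27*z - 27 = (z - 3)^3

The numerator P(z) = 2*z^2 - z + 1 has P(3) = 16 ≠ 0, so no factor of (z - 3) cancels.
Near z = 3 we can therefore write f(z) = g(z)/(z - 3)^3 with g analytic at 3 and g(3) ≠ 0 (g is just the numerator).

Hence z = 3 is a pole of order 3.

Final answer: 3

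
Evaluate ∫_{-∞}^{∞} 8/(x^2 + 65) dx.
Let f(z) = 8/(z^2 + 65). The denominator has no real zeros and deg Q - deg P = 2 ≥ 2, so the integral of f over the upper semicircle |z| = R tends to 0 as R → ∞. Closing the contour in the upper half-plane,
  ∫_{-∞}^{∞} f(x) dx = 2πi · Σ Res(f, z_k)  over the poles with Im z_k > 0.

Zeros of the denominator: z^2 + 65 = 0 gives z = ±sqrt(65)*I.
Upper half-plane: z = sqrt(65)*I (simple).

Each pole is a simple zero of Q(z) = z^2 + 65, so Res(f, z₀) = P(z₀)/Q'(z₀) with P(z) = 8, Q'(z) = 2*z:
  Res(f, sqrt(65)*I) = (8)/(2*sqrt(65)*I) = -4*sqrt(65)*I/65

∫_{-∞}^{∞} f(x) dx = 2πi · (-4*sqrt(65)*I/65) = 8*sqrt(65)*pi/65

Final answer: 8*sqrt(65)*pi/65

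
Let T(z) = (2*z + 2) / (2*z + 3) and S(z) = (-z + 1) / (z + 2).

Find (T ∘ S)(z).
6/(z + 8)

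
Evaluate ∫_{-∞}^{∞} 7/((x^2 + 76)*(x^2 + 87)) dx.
7*pi*(-38*sqrt(87) + 87*sqrt(19))/36366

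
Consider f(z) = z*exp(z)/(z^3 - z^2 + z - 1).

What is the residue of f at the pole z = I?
(-1/4 - I/4)*exp(I)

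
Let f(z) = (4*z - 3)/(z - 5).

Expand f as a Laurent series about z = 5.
17/(z - 5) + 4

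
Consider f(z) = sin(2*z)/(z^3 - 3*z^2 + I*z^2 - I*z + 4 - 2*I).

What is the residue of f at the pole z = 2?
-I*sin(4)/3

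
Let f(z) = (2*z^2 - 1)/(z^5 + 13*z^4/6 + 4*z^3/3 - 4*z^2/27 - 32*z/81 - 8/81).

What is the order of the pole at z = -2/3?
Factor the denominator:
  z^5 + 13*z^4/6 + 4*z^3/3 - 4*z^2/27 - 32*z/81 - 8/81 = (z + 2/3)^4*(z - 1/2)

The numerator P(z) = 2*z^2 - 1 has P(-2/3) = -1/9 ≠ 0, so no factor of (z + 2/3) cancels.
Near z = -2/3 we can therefore write f(z) = g(z)/(z + 2/3)^4 with g analytic at -2/3 and g(-2/3) ≠ 0 (g is the numerator divided by the remaining denominator factors).

Hence z = -2/3 is a pole of order 4.

Final answer: 4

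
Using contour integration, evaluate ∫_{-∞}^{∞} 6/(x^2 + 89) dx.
6*sqrt(89)*pi/89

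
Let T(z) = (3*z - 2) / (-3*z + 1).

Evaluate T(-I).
Substitute z = -I:
  numerator:   3*(-I) - 2 = -2 - 3*I
  denominator: -3*(-I) + 1 = 1 + 3*I
T(-I) = (-2 - 3*I)/(1 + 3*I); multiplying numerator and denominator by the conjugate 1 - 3*I gives (-11 + 3*I)/10 = -11/10 + 3*I/10

Final answer: -11/10 + 3*I/10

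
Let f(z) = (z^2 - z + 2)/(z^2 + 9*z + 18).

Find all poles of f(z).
The singularities of f are the zeros of the denominator. Factoring,
  z^2 + 9*z + 18 = (z + 6)*(z + 3)
so the candidates are z = -6, z = -3.

Check the numerator P(z) = z^2 - z + 2 at each one:
  P(-6) = 44 ≠ 0, so z = -6 is a (simple) pole.
  P(-3) = 14 ≠ 0, so z = -3 is a (simple) pole.

Poles of f: {-6, -3}

Final answer: {-6, -3}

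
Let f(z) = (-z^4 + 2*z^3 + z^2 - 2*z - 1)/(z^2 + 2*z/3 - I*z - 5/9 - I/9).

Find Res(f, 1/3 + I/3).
Write f(z) = P(z)/Q(z) with P(z) = -z^4 + 2*z^3 + z^2 - 2*z - 1 and Q(z) = z^2 + 2*z/3 - I*z - 5/9 - I/9.
The denominator factors as Q(z) = (z - 1/3 - I/3)*(z + 1 - 2*I/3), so z = 1/3 + I/3 is a simple zero of Q and P is analytic there; z = 1/3 + I/3 is therefore a simple pole and
  Res(f, z₀) = P(z₀)/Q'(z₀).

Q'(z) = 2*z + 2/3 - I, so Q'(1/3 + I/3) = 4/3 - I/3.
P(1/3 + I/3) = -143/81 - 8*I/27.

Res(f, 1/3 + I/3) = (-143/81 - 8*I/27)/(4/3 - I/3) = -548/459 - 239*I/459

Final answer: -548/459 - 239*I/459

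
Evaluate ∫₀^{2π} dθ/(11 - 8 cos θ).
Call the integral J. The integrand is 2π-periodic and we integrate over a full period, so shifting θ does not change the value (θ → θ + π flips the sign of the trig term). Hence
  J = ∫₀^{2π} dθ/(11 + 8 cos θ).
Put z = e^{iθ}: then cos θ = (z + 1/z)/2, dθ = dz/(iz), and z runs once counterclockwise around |z| = 1:
  J = ∮_{|z|=1} 1/(11 + 8*(z + 1/z)/2) · dz/(iz) = (2/i) ∮_{|z|=1} dz/(8*z^2 + 22*z + 8).
The roots of 8*z^2 + 22*z + 8 are z = (-11 ± sqrt(11^2 - 8^2))/8, with sqrt(57) = sqrt(57); their product is 1, so only z₊ = -11/8 + sqrt(57)/8 lies inside the unit circle (z₋ = -11/8 - sqrt(57)/8 lies outside).
z₊ is a simple zero of q(z) = 8*z^2 + 22*z + 8, so Res(1/q, z₊) = 1/q'(z₊) with q'(z) = 16*z + 22; and q'(z₊) = 8*(z₊ - z₋) = 2*sqrt(57).
Therefore J = (2/i) · 2πi · 1/(2*sqrt(57)) = 2*pi/(sqrt(57)) = 2*sqrt(57)*pi/57

Final answer: 2*sqrt(57)*pi/57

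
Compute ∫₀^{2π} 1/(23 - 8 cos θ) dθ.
Call the integral J. The integrand is 2π-periodic and we integrate over a full period, so shifting θ does not change the value (θ → θ + π flips the sign of the trig term). Hence
  J = ∫₀^{2π} dθ/(23 + 8 cos θ).
Put z = e^{iθ}: then cos θ = (z + 1/z)/2, dθ = dz/(iz), and z runs once counterclockwise around |z| = 1:
  J = ∮_{|z|=1} 1/(23 + 8*(z + 1/z)/2) · dz/(iz) = (2/i) ∮_{|z|=1} dz/(8*z^2 + 46*z + 8).
The roots of 8*z^2 + 46*z + 8 are z = (-23 ± sqrt(23^2 - 8^2))/8, with sqrt(465) = sqrt(465); their product is 1, so only z₊ = -23/8 + sqrt(465)/8 lies inside the unit circle (z₋ = -23/8 - sqrt(465)/8 lies outside).
z₊ is a simple zero of q(z) = 8*z^2 + 46*z + 8, so Res(1/q, z₊) = 1/q'(z₊) with q'(z) = 16*z + 46; and q'(z₊) = 8*(z₊ - z₋) = 2*sqrt(465).
Therefore J = (2/i) · 2πi · 1/(2*sqrt(465)) = 2*pi/(sqrt(465)) = 2*sqrt(465)*pi/465

Final answer: 2*sqrt(465)*pi/465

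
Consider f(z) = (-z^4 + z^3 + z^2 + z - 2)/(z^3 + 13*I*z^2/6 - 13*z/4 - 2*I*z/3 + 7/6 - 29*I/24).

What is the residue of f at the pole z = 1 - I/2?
-9/40 - 21*I/20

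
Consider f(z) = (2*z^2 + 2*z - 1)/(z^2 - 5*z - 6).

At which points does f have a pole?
The singularities of f are the zeros of the denominator. Factoring,
  z^2 - 5*z - 6 = (z - 6)*(z + 1)
so the candidates are z = 6, z = -1.

Check the numerator P(z) = 2*z^2 + 2*z - 1 at each one:
  P(6) = 83 ≠ 0, so z = 6 is a (simple) pole.
  P(-1) = -1 ≠ 0, so z = -1 is a (simple) pole.

Poles of f: {-1, 6}

Final answer: {-1, 6}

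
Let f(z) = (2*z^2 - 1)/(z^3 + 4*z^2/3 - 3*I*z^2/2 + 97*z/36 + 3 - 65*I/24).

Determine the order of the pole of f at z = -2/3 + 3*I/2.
2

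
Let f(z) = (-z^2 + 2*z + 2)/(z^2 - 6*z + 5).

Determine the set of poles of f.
The singularities of f are the zeros of the denominator. Factoring,
  z^2 - 6*z + 5 = (z - 1)*(z - 5)
so the candidates are z = 1, z = 5.

Check the numerator P(z) = -z^2 + 2*z + 2 at each one:
  P(1) = 3 ≠ 0, so z = 1 is a (simple) pole.
  P(5) = -13 ≠ 0, so z = 5 is a (simple) pole.

Poles of f: {1, 5}

Final answer: {1, 5}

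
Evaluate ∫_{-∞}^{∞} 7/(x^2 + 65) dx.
7*sqrt(65)*pi/65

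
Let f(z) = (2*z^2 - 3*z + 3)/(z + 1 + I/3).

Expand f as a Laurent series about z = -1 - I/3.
Put w = z - (-1 - I/3), i.e. z = w - 1 - I/3. The denominator is w, so it suffices to rewrite the numerator in powers of w.

P(z) = 2*z^2 - 3*z + 3
P(w - 1 - I/3) = 70/9 + 7*I/3 + (-7 - 4*I/3)*w + 2*w^2

Dividing each term by w:
  f = (70/9 + 7*I/3)/w - 7 - 4*I/3 + 2*w

Substituting back w = z + 1 + I/3:
  f(z) = (70/9 + 7*I/3)/(z + 1 + I/3) - 7 - 4*I/3 + 2*(z + 1 + I/3)

The series is finite because the numerator is a polynomial; the negative powers form the principal part, and the coefficient of 1/(z + 1 + I/3) gives Res(f, -1 - I/3) = 70/9 + 7*I/3.

Final answer: (70/9 + 7*I/3)/(z + 1 + I/3) - 7 - 4*I/3 + 2*(z + 1 + I/3)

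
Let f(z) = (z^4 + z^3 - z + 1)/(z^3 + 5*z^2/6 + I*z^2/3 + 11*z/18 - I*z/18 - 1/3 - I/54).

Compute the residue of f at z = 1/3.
Write f(z) = P(z)/Q(z) with P(z) = z^4 + z^3 - z + 1 and Q(z) = z^3 + 5*z^2/6 + I*z^2/3 + 11*z/18 - I*z/18 - 1/3 - I/54.
The denominator factors as Q(z) = (z - 1/3)*(z + 1/2 - 2*I/3)*(z + 2/3 + I), so z = 1/3 is a simple zero of Q and P is analytic there; z = 1/3 is therefore a simple pole and
  Res(f, z₀) = P(z₀)/Q'(z₀).

Q'(z) = 3*z^2 + 5*z/3 + 2*I*z/3 + 11/18 - I/18, so Q'(1/3) = 3/2 + I/6.
P(1/3) = 58/81.

Res(f, 1/3) = (58/81)/(3/2 + I/6) = 58/123 - 58*I/1107

Final answer: 58/123 - 58*I/1107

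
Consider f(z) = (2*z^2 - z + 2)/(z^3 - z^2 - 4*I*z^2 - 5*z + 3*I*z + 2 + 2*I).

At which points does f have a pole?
The singularities of f are the zeros of the denominator. Factoring,
  z^3 - z^2 - 4*I*z^2 - 5*z + 3*I*z + 2 + 2*I = (z - I)*(z - 2*I)*(z - 1 - I)
so the candidates are z = I, z = 2*I, z = 1 + I.

Check the numerator P(z) = 2*z^2 - z + 2 at each one:
  P(I) = -I ≠ 0, so z = I is a (simple) pole.
  P(2*I) = -6 - 2*I ≠ 0, so z = 2*I is a (simple) pole.
  P(1 + I) = 1 + 3*I ≠ 0, so z = 1 + I is a (simple) pole.

Poles of f: {I, 2*I, 1 + I}

Final answer: {I, 2*I, 1 + I}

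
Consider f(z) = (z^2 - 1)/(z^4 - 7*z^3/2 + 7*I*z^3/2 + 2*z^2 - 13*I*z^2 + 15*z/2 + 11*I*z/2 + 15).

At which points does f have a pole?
{-1/2 + I/2, -3*I, 1 - 2*I, 3 + I}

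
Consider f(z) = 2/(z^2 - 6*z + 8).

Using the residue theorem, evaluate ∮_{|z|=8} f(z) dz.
By the residue theorem, ∮_C f(z) dz = 2πi · (sum of the residues of f at the poles inside |z| = 8).

The denominator factors as (z - 2)*(z - 4), so the singularities of f are simple poles at z = 2, z = 4.
  |2|² = 4 < 64 = 8², so this pole is inside the contour.
  |4|² = 16 < 64 = 8², so this pole is inside the contour.

With P(z) = 2 and Q(z) = z^2 - 6*z + 8, each pole is simple, so Res(f, z₀) = P(z₀)/Q'(z₀) with Q'(z) = 2*z - 6.
  Res(f, 2) = P(2)/Q'(2) = (2)/(-2) = -1
  Res(f, 4) = P(4)/Q'(4) = (2)/(2) = 1

Sum of residues inside C: 0
∮_C f(z) dz = 2πi · (0) = 0

Final answer: 0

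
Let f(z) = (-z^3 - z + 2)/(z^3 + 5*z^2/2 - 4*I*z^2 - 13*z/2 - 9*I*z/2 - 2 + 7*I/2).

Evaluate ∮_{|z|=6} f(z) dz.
By the residue theorem, ∮_C f(z) dz = 2πi · (sum of the residues of f at the poles inside |z| = 6).

The denominator factors as (z - 1/2 - I)*(z - I)*(z + 3 - 2*I), so the singularities of f are simple poles at z = 1/2 + I, z = I, z = -3 + 2*I.
  |1/2 + I|² = 5/4 < 36 = 6², so this pole is inside the contour.
  |I|² = 1 < 36 = 6², so this pole is inside the contour.
  |-3 + 2*I|² = 13 < 36 = 6², so this pole is inside the contour.

With P(z) = -z^3 - z + 2 and Q(z) = z^3 + 5*z^2/2 - 4*I*z^2 - 13*z/2 - 9*I*z/2 - 2 + 7*I/2, each pole is simple, so Res(f, z₀) = P(z₀)/Q'(z₀) with Q'(z) = 3*z^2 + 5*z - 8*I*z - 13/2 - 9*I/2.
  Res(f, 1/2 + I) = P(1/2 + I)/Q'(1/2 + I) = (23/8 - 3*I/4)/(7/4 - I/2) = 173/106 + 2*I/53
  Res(f, I) = P(I)/Q'(I) = (2)/(-3/2 + I/2) = -6/5 - 2*I/5
  Res(f, -3 + 2*I) = P(-3 + 2*I)/Q'(-3 + 2*I) = (-4 - 48*I)/(19/2 - 13*I/2) = 548/265 - 964*I/265

Sum of residues inside C: 5/2 - 4*I
∮_C f(z) dz = 2πi · (5/2 - 4*I) = pi*(8 + 5*I)

Final answer: pi*(8 + 5*I)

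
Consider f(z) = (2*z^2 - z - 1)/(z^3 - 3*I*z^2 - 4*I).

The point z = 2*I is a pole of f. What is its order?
2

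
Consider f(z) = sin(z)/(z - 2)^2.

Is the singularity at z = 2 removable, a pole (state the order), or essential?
Write f(z) = g(z)/(z - 2)^2 with g(z) = sin(z).
g is entire and g(2) = sin(2) ≠ 0, so no factor of (z - 2) cancels: the Laurent expansion of f about z = 2 starts at the power -2, i.e. lim_{z→z₀} (z - z₀)^2 f(z) = sin(2) is finite and nonzero.
So z = 2 is a pole of order 2.

Final answer: pole of order 2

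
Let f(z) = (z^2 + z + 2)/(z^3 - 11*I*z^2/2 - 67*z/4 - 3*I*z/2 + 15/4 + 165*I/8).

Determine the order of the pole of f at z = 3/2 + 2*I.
Factor the denominator:
  z^3 - 11*I*z^2/2 - 67*z/4 - 3*I*z/2 + 15/4 + 165*I/8 = (z - 3/2 - 2*I)^2*(z + 3 - 3*I/2)

The numerator P(z) = z^2 + z + 2 has P(3/2 + 2*I) = 7/4 + 8*I ≠ 0, so no factor of (z - 3/2 - 2*I) cancels.
Near z = 3/2 + 2*I we can therefore write f(z) = g(z)/(z - 3/2 - 2*I)^2 with g analytic at 3/2 + 2*I and g(3/2 + 2*I) ≠ 0 (g is the numerator divided by the remaining denominator factors).

Hence z = 3/2 + 2*I is a pole of order 2.

Final answer: 2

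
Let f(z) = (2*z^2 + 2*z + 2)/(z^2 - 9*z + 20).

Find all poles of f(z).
The singularities of f are the zeros of the denominator. Factoring,
  z^2 - 9*z + 20 = (z - 5)*(z - 4)
so the candidates are z = 5, z = 4.

Check the numerator P(z) = 2*z^2 + 2*z + 2 at each one:
  P(5) = 62 ≠ 0, so z = 5 is a (simple) pole.
  P(4) = 42 ≠ 0, so z = 4 is a (simple) pole.

Poles of f: {4, 5}

Final answer: {4, 5}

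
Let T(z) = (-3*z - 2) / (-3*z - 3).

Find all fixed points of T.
{-sqrt(6)/3, sqrt(6)/3}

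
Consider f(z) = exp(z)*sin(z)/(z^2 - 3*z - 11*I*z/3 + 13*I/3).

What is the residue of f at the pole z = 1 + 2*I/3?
Write f(z) = P(z)/Q(z) with P(z) = exp(z)*sin(z) and Q(z) = z^2 - 3*z - 11*I*z/3 + 13*I/3.
The denominator factors as Q(z) = (z - 2 - 3*I)*(z - 1 - 2*I/3), so z = 1 + 2*I/3 is a simple zero of Q and P is analytic there; z = 1 + 2*I/3 is therefore a simple pole and
  Res(f, z₀) = P(z₀)/Q'(z₀).

Q'(z) = 2*z - 3 - 11*I/3, so Q'(1 + 2*I/3) = -1 - 7*I/3.
P(1 + 2*I/3) = exp(1 + 2*I/3)*sin(1 + 2*I/3).

Res(f, 1 + 2*I/3) = (exp(1 + 2*I/3)*sin(1 + 2*I/3))/(-1 - 7*I/3) = (-9/58 + 21*I/58)*exp(1 + 2*I/3)*sin(1 + 2*I/3)

Final answer: (-9/58 + 21*I/58)*exp(1 + 2*I/3)*sin(1 + 2*I/3)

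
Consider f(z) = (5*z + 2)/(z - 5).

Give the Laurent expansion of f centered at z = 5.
Put w = z - (5), i.e. z = w + 5. The denominator is w, so it suffices to rewrite the numerator in powers of w.

P(z) = 5*z + 2
P(w + 5) = 27 + 5*w

Dividing each term by w:
  f = 27/w + 5

Substituting back w = z - 5:
  f(z) = 27/(z - 5) + 5

The series is finite because the numerator is a polynomial; the negative powers form the principal part, and the coefficient of 1/(z - 5) gives Res(f, 5) = 27.

Final answer: 27/(z - 5) + 5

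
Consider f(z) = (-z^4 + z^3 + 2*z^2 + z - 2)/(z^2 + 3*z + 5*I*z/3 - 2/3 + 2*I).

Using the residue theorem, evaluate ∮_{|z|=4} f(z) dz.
By the residue theorem, ∮_C f(z) dz = 2πi · (sum of the residues of f at the poles inside |z| = 4).

The denominator factors as (z + 2*I/3)*(z + 3 + I), so the singularities of f are simple poles at z = -2*I/3, z = -3 - I.
  |-2*I/3|² = 4/9 < 16 = 4², so this pole is inside the contour.
  |-3 - I|² = 10 < 16 = 4², so this pole is inside the contour.

With P(z) = -z^4 + z^3 + 2*z^2 + z - 2 and Q(z) = z^2 + 3*z + 5*I*z/3 - 2/3 + 2*I, each pole is simple, so Res(f, z₀) = P(z₀)/Q'(z₀) with Q'(z) = 2*z + 3 + 5*I/3.
  Res(f, -2*I/3) = P(-2*I/3)/Q'(-2*I/3) = (-250/81 - 10*I/27)/(3 + I/3) = -380/369 - 10*I/1107
  Res(f, -3 - I) = P(-3 - I)/Q'(-3 - I) = (-35 - 111*I)/(-3 - I/3) = 639/41 + 1446*I/41

Sum of residues inside C: 131/9 + 952*I/27
∮_C f(z) dz = 2πi · (131/9 + 952*I/27) = pi*(-1904/27 + 262*I/9)

Final answer: pi*(-1904/27 + 262*I/9)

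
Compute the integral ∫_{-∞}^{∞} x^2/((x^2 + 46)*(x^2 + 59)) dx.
Let f(z) = z^2/((z^2 + 46)*(z^2 + 59)). The denominator has no real zeros and deg Q - deg P = 2 ≥ 2, so the integral of f over the upper semicircle |z| = R tends to 0 as R → ∞. Closing the contour in the upper half-plane,
  ∫_{-∞}^{∞} f(x) dx = 2πi · Σ Res(f, z_k)  over the poles with Im z_k > 0.

Zeros of the denominator: z^2 + 46 = 0 gives z = ±sqrt(46)*I; z^2 + 59 = 0 gives z = ±sqrt(59)*I.
Upper half-plane: z = sqrt(46)*I, z = sqrt(59)*I (simple).

Each pole is a simple zero of Q(z) = z^4 + 105*z^2 + 2714, so Res(f, z₀) = P(z₀)/Q'(z₀) with P(z) = z^2, Q'(z) = 4*z^3 + 210*z:
  Res(f, sqrt(46)*I) = (-46)/(26*sqrt(46)*I) = sqrt(46)*I/26
  Res(f, sqrt(59)*I) = (-59)/(-26*sqrt(59)*I) = -sqrt(59)*I/26

Sum of residues: I*(-sqrt(59) + sqrt(46))/26
∫_{-∞}^{∞} f(x) dx = 2πi · (I*(-sqrt(59) + sqrt(46))/26) = pi*(-sqrt(46) + sqrt(59))/13

Final answer: pi*(-sqrt(46) + sqrt(59))/13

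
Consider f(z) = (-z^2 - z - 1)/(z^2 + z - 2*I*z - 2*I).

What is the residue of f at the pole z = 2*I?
-1/5 - 8*I/5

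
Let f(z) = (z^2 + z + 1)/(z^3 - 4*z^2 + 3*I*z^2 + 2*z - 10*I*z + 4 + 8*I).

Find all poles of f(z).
The singularities of f are the zeros of the denominator. Factoring,
  z^3 - 4*z^2 + 3*I*z^2 + 2*z - 10*I*z + 4 + 8*I = (z - 2 + I)*(z - 2)*(z + 2*I)
so the candidates are z = 2 - I, z = 2, z = -2*I.

Check the numerator P(z) = z^2 + z + 1 at each one:
  P(2 - I) = 6 - 5*I ≠ 0, so z = 2 - I is a (simple) pole.
  P(2) = 7 ≠ 0, so z = 2 is a (simple) pole.
  P(-2*I) = -3 - 2*I ≠ 0, so z = -2*I is a (simple) pole.

Poles of f: {-2*I, 2 - I, 2}

Final answer: {-2*I, 2 - I, 2}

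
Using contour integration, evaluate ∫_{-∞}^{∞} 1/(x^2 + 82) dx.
sqrt(82)*pi/82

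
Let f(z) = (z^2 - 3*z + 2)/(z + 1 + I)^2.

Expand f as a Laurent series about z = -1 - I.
(5 + 5*I)/(z + 1 + I)^2 + (-5 - 2*I)/(z + 1 + I) + 1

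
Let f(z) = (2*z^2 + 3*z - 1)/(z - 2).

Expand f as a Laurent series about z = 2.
Put w = z - (2), i.e. z = w + 2. The denominator is w, so it suffices to rewrite the numerator in powers of w.

P(z) = 2*z^2 + 3*z - 1
P(w + 2) = 13 + 11*w + 2*w^2

Dividing each term by w:
  f = 13/w + 11 + 2*w

Substituting back w = z - 2:
  f(z) = 13/(z - 2) + 11 + 2*(z - 2)

The series is finite because the numerator is a polynomial; the negative powers form the principal part, and the coefficient of 1/(z - 2) gives Res(f, 2) = 13.

Final answer: 13/(z - 2) + 11 + 2*(z - 2)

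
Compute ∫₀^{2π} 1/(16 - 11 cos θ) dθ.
2*sqrt(15)*pi/45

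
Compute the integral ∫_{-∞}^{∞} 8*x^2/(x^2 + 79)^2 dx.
Let f(z) = 8*z^2/(z^2 + 79)^2. The denominator has no real zeros and deg Q - deg P = 2 ≥ 2, so the integral of f over the upper semicircle |z| = R tends to 0 as R → ∞. Closing the contour in the upper half-plane,
  ∫_{-∞}^{∞} f(x) dx = 2πi · Σ Res(f, z_k)  over the poles with Im z_k > 0.

Zeros of the denominator: z^2 + 79 = 0 gives z = ±sqrt(79)*I.
Upper half-plane: z = sqrt(79)*I (a pole of order 2).

Write f(z) = g(z)/(z - sqrt(79)*I)^2 with g(z) = 8*z^2/(z + sqrt(79)*I)^2. For a double pole, Res(f, z₀) = g'(z₀):
  g'(z) = 16*sqrt(79)*I*z/(z + sqrt(79)*I)^3
  Res(f, sqrt(79)*I) = g'(sqrt(79)*I) = -2*sqrt(79)*I/79

∫_{-∞}^{∞} f(x) dx = 2πi · (-2*sqrt(79)*I/79) = 4*sqrt(79)*pi/79

Final answer: 4*sqrt(79)*pi/79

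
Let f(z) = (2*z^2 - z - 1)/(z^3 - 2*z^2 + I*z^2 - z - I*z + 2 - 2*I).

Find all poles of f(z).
{-1, 1 - I, 2}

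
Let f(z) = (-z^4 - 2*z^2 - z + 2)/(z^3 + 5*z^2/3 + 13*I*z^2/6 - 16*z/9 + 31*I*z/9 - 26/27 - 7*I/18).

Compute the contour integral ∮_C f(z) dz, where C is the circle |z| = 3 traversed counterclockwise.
By the residue theorem, ∮_C f(z) dz = 2πi · (sum of the residues of f at the poles inside |z| = 3).

The denominator factors as (z + 2 + I/3)*(z + I/3)*(z - 1/3 + 3*I/2), so the singularities of f are simple poles at z = -2 - I/3, z = -I/3, z = 1/3 - 3*I/2.
  |-2 - I/3|² = 37/9 < 9 = 3², so this pole is inside the contour.
  |-I/3|² = 1/9 < 9 = 3², so this pole is inside the contour.
  |1/3 - 3*I/2|² = 85/36 < 9 = 3², so this pole is inside the contour.

With P(z) = -z^4 - 2*z^2 - z + 2 and Q(z) = z^3 + 5*z^2/3 + 13*I*z^2/6 - 16*z/9 + 31*I*z/9 - 26/27 - 7*I/18, each pole is simple, so Res(f, z₀) = P(z₀)/Q'(z₀) with Q'(z) = 3*z^2 + 10*z/3 + 13*I*z/3 - 16/9 + 31*I/9.
  Res(f, -2 - I/3) = P(-2 - I/3)/Q'(-2 - I/3) = (-1387/81 - 343*I/27)/(14/3 - 7*I/3) = -349/189 - 689*I/189
  Res(f, -I/3) = P(-I/3)/Q'(-I/3) = (179/81 + I/3)/(-2/3 + 7*I/3) = -169/1431 - 1307*I/1431
  Res(f, 1/3 - 3*I/2) = P(1/3 - 3*I/2)/Q'(1/3 - 3*I/2) = (3071/1296 - 7*I/9)/(-7/12 - 28*I/9) = 461/4452 + 2608*I/3339

Sum of residues inside C: -67/36 - 34*I/9
∮_C f(z) dz = 2πi · (-67/36 - 34*I/9) = pi*(68/9 - 67*I/18)

Final answer: pi*(68/9 - 67*I/18)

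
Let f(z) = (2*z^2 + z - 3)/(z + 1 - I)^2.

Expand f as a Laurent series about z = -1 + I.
Put w = z - (-1 + I), i.e. z = w - 1 + I. The denominator is w^2, so it suffices to rewrite the numerator in powers of w.

P(z) = 2*z^2 + z - 3
P(w - 1 + I) = -4 - 3*I + (-3 + 4*I)*w + 2*w^2

Dividing each term by w^2:
  f = (-4 - 3*I)/w^2 + (-3 + 4*I)/w + 2

Substituting back w = z + 1 - I:
  f(z) = (-4 - 3*I)/(z + 1 - I)^2 + (-3 + 4*I)/(z + 1 - I) + 2

The series is finite because the numerator is a polynomial; the negative powers form the principal part, and the coefficient of 1/(z + 1 - I) gives Res(f, -1 + I) = -3 + 4*I.

Final answer: (-4 - 3*I)/(z + 1 - I)^2 + (-3 + 4*I)/(z + 1 - I) + 2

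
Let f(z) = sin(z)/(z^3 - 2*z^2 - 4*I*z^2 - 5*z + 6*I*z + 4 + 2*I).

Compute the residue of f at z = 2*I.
Write f(z) = P(z)/Q(z) with P(z) = sin(z) and Q(z) = z^3 - 2*z^2 - 4*I*z^2 - 5*z + 6*I*z + 4 + 2*I.
The denominator factors as Q(z) = (z - I)*(z - 2*I)*(z - 2 - I), so z = 2*I is a simple zero of Q and P is analytic there; z = 2*I is therefore a simple pole and
  Res(f, z₀) = P(z₀)/Q'(z₀).

Q'(z) = 3*z^2 - 4*z - 8*I*z - 5 + 6*I, so Q'(2*I) = -1 - 2*I.
P(2*I) = I*sinh(2).

Res(f, 2*I) = (I*sinh(2))/(-1 - 2*I) = (-2/5 - I/5)*sinh(2)

Final answer: (-2/5 - I/5)*sinh(2)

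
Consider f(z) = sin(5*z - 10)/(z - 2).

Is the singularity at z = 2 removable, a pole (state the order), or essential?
Let u = z - 2. The argument of sin is 5*z - 10 = 5u, so
  f = sin(5u)/u = ((5u) - (5u)^3/6 + ...)/u = 5 - (125/6)*u^2 + ...
The Laurent expansion about u = 0 has no negative powers; equivalently lim_{z→2} f(z) = 5 exists and is finite.
So the singularity is removable.

Final answer: removable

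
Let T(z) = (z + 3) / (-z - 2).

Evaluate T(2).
Substitute z = 2:
  numerator:   (2) + 3 = 5
  denominator: -(2) - 2 = -4
T(2) = (5)/(-4) = -5/4

Final answer: -5/4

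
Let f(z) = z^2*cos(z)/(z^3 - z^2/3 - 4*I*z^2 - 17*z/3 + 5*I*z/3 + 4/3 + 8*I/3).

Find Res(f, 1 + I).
Write f(z) = P(z)/Q(z) with P(z) = z^2*cos(z) and Q(z) = z^3 - z^2/3 - 4*I*z^2 - 17*z/3 + 5*I*z/3 + 4/3 + 8*I/3.
The denominator factors as Q(z) = (z + 2/3 - 2*I)*(z - I)*(z - 1 - I), so z = 1 + I is a simple zero of Q and P is analytic there; z = 1 + I is therefore a simple pole and
  Res(f, z₀) = P(z₀)/Q'(z₀).

Q'(z) = 3*z^2 - 2*z/3 - 8*I*z - 17/3 + 5*I/3, so Q'(1 + I) = 5/3 - I.
P(1 + I) = 2*I*cos(1 + I).

Res(f, 1 + I) = (2*I*cos(1 + I))/(5/3 - I) = (-9/17 + 15*I/17)*cos(1 + I)

Final answer: (-9/17 + 15*I/17)*cos(1 + I)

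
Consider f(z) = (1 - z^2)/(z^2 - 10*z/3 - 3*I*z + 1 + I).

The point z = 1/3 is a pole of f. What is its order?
1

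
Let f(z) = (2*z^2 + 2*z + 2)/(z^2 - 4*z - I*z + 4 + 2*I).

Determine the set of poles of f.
The singularities of f are the zeros of the denominator. Factoring,
  z^2 - 4*z - I*z + 4 + 2*I = (z - 2 - I)*(z - 2)
so the candidates are z = 2 + I, z = 2.

Check the numerator P(z) = 2*z^2 + 2*z + 2 at each one:
  P(2 + I) = 12 + 10*I ≠ 0, so z = 2 + I is a (simple) pole.
  P(2) = 14 ≠ 0, so z = 2 is a (simple) pole.

Poles of f: {2, 2 + I}

Final answer: {2, 2 + I}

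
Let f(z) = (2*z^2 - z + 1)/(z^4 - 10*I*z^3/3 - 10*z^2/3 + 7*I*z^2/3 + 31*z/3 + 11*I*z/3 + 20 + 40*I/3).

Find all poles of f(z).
{-2 + 2*I, -1 - 2*I/3, 1 + 3*I, 2 - I}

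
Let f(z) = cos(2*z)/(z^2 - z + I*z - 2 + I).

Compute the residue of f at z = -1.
Write f(z) = P(z)/Q(z) with P(z) = cos(2*z) and Q(z) = z^2 - z + I*z - 2 + I.
The denominator factors as Q(z) = (z - 2 + I)*(z + 1), so z = -1 is a simple zero of Q and P is analytic there; z = -1 is therefore a simple pole and
  Res(f, z₀) = P(z₀)/Q'(z₀).

Q'(z) = 2*z - 1 + I, so Q'(-1) = -3 + I.
P(-1) = cos(2).

Res(f, -1) = (cos(2))/(-3 + I) = (-3/10 - I/10)*cos(2)

Final answer: (-3/10 - I/10)*cos(2)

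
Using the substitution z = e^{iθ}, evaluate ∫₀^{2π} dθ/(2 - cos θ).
Call the integral J. The integrand is 2π-periodic and we integrate over a full period, so shifting θ does not change the value (θ → θ + π flips the sign of the trig term). Hence
  J = ∫₀^{2π} dθ/(2 + cos θ).
Put z = e^{iθ}: then cos θ = (z + 1/z)/2, dθ = dz/(iz), and z runs once counterclockwise around |z| = 1:
  J = ∮_{|z|=1} 1/(2 + (z + 1/z)/2) · dz/(iz) = (2/i) ∮_{|z|=1} dz/(z^2 + 4*z + 1).
The roots of z^2 + 4*z + 1 are z = (-2 ± sqrt(2^2 - 1^2)), with sqrt(3) = sqrt(3); their product is 1, so only z₊ = -2 + sqrt(3) lies inside the unit circle (z₋ = -2 - sqrt(3) lies outside).
z₊ is a simple zero of q(z) = z^2 + 4*z + 1, so Res(1/q, z₊) = 1/q'(z₊) with q'(z) = 2*z + 4; and q'(z₊) = (z₊ - z₋) = 2*sqrt(3).
Therefore J = (2/i) · 2πi · 1/(2*sqrt(3)) = 2*pi/(sqrt(3)) = 2*sqrt(3)*pi/3

Final answer: 2*sqrt(3)*pi/3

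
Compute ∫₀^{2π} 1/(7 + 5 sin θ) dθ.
sqrt(6)*pi/6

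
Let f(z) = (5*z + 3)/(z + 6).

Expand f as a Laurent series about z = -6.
-27/(z + 6) + 5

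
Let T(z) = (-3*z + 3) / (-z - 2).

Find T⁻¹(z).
Set w = T(z) = (-3*z + 3) / (-z - 2) and solve for z:
  w*(-z - 2) = -3*z + 3
  -2*w + z*(3 - w) - 3 = 0
  z*(3 - w) = 2*w + 3
  z = (-2*w - 3)/(w - 3)
Renaming the variable, T⁻¹(z) = (-2*z - 3)/(z - 3).
(Check: ad - bc = 9 ≠ 0, so T is invertible.)

Final answer: (-2*z - 3)/(z - 3)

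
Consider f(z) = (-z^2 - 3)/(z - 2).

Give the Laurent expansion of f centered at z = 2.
-7/(z - 2) - 4 - (z - 2)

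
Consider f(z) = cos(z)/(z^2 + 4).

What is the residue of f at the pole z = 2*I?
Write f(z) = P(z)/Q(z) with P(z) = cos(z) and Q(z) = z^2 + 4.
The denominator factors as Q(z) = (z + 2*I)*(z - 2*I), so z = 2*I is a simple zero of Q and P is analytic there; z = 2*I is therefore a simple pole and
  Res(f, z₀) = P(z₀)/Q'(z₀).

Q'(z) = 2*z, so Q'(2*I) = 4*I.
P(2*I) = cosh(2).

Res(f, 2*I) = (cosh(2))/(4*I) = -I*cosh(2)/4

Final answer: -I*cosh(2)/4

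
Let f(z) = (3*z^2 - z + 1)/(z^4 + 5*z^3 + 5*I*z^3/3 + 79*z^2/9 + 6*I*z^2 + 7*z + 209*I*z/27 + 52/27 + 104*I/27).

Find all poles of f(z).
{-2 - 2*I/3, -1 - I, -1 - 2*I/3, -1 + 2*I/3}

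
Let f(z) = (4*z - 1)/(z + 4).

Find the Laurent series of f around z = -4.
Put w = z - (-4), i.e. z = w - 4. The denominator is w, so it suffices to rewrite the numerator in powers of w.

P(z) = 4*z - 1
P(w - 4) = -17 + 4*w

Dividing each term by w:
  f = -17/w + 4

Substituting back w = z + 4:
  f(z) = -17/(z + 4) + 4

The series is finite because the numerator is a polynomial; the negative powers form the principal part, and the coefficient of 1/(z + 4) gives Res(f, -4) = -17.

Final answer: -17/(z + 4) + 4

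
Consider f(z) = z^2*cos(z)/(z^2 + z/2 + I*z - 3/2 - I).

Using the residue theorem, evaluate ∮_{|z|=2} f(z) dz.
pi*(50/29 - 49*I/29)*cos(3/2 + I) + pi*(8/29 + 20*I/29)*cos(1)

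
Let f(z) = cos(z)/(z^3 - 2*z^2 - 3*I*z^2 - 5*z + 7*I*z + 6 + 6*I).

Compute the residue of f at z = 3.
(10/221 + 11*I/221)*cos(3)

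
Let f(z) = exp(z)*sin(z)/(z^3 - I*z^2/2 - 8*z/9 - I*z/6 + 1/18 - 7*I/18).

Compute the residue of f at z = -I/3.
Write f(z) = P(z)/Q(z) with P(z) = exp(z)*sin(z) and Q(z) = z^3 - I*z^2/2 - 8*z/9 - I*z/6 + 1/18 - 7*I/18.
The denominator factors as Q(z) = (z + 1 - I/3)*(z - 1 - I/2)*(z + I/3), so z = -I/3 is a simple zero of Q and P is analytic there; z = -I/3 is therefore a simple pole and
  Res(f, z₀) = P(z₀)/Q'(z₀).

Q'(z) = 3*z^2 - I*z - 8/9 - I/6, so Q'(-I/3) = -14/9 - I/6.
P(-I/3) = -I*exp(-I/3)*sinh(1/3).

Res(f, -I/3) = (-I*exp(-I/3)*sinh(1/3))/(-14/9 - I/6) = (54/793 + 504*I/793)*exp(-I/3)*sinh(1/3)

Final answer: (54/793 + 504*I/793)*exp(-I/3)*sinh(1/3)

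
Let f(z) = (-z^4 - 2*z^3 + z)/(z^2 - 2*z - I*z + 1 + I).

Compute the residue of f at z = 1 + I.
-3 - 9*I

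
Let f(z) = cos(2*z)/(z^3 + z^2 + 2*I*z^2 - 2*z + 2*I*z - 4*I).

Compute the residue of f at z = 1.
Write f(z) = P(z)/Q(z) with P(z) = cos(2*z) and Q(z) = z^3 + z^2 + 2*I*z^2 - 2*z + 2*I*z - 4*I.
The denominator factors as Q(z) = (z + 2*I)*(z + 2)*(z - 1), so z = 1 is a simple zero of Q and P is analytic there; z = 1 is therefore a simple pole and
  Res(f, z₀) = P(z₀)/Q'(z₀).

Q'(z) = 3*z^2 + 2*z + 4*I*z - 2 + 2*I, so Q'(1) = 3 + 6*I.
P(1) = cos(2).

Res(f, 1) = (cos(2))/(3 + 6*I) = (1/15 - 2*I/15)*cos(2)

Final answer: (1/15 - 2*I/15)*cos(2)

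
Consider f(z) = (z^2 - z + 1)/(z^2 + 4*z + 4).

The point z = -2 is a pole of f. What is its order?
2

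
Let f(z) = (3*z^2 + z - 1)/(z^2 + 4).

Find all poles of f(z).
The singularities of f are the zeros of the denominator. Factoring,
  z^2 + 4 = (z + 2*I)*(z - 2*I)
so the candidates are z = -2*I, z = 2*I.

Check the numerator P(z) = 3*z^2 + z - 1 at each one:
  P(-2*I) = -13 - 2*I ≠ 0, so z = -2*I is a (simple) pole.
  P(2*I) = -13 + 2*I ≠ 0, so z = 2*I is a (simple) pole.

Poles of f: {-2*I, 2*I}

Final answer: {-2*I, 2*I}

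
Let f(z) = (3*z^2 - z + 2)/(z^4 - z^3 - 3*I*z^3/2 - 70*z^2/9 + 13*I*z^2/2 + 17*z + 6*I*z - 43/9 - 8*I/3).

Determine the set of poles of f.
{-3 + I, 1/3, 2/3 + 3*I/2, 3 - I}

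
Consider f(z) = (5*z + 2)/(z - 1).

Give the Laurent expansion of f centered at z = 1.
Put w = z - (1), i.e. z = w + 1. The denominator is w, so it suffices to rewrite the numerator in powers of w.

P(z) = 5*z + 2
P(w + 1) = 7 + 5*w

Dividing each term by w:
  f = 7/w + 5

Substituting back w = z - 1:
  f(z) = 7/(z - 1) + 5

The series is finite because the numerator is a polynomial; the negative powers form the principal part, and the coefficient of 1/(z - 1) gives Res(f, 1) = 7.

Final answer: 7/(z - 1) + 5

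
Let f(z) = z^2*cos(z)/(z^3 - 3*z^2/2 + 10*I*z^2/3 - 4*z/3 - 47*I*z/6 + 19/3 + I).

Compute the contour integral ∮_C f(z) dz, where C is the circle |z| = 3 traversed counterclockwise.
By the residue theorem, ∮_C f(z) dz = 2πi · (sum of the residues of f at the poles inside |z| = 3).

The denominator factors as (z + I)*(z - 2 - 2*I/3)*(z + 1/2 + 3*I), so the singularities of f are simple poles at z = -I, z = 2 + 2*I/3, z = -1/2 - 3*I.
  |-I|² = 1 < 9 = 3², so this pole is inside the contour.
  |2 + 2*I/3|² = 40/9 < 9 = 3², so this pole is inside the contour.
  |-1/2 - 3*I|² = 37/4 > 9 = 3², so this pole is outside the contour.

With P(z) = z^2*cos(z) and Q(z) = z^3 - 3*z^2/2 + 10*I*z^2/3 - 4*z/3 - 47*I*z/6 + 19/3 + I, each pole is simple, so Res(f, z₀) = P(z₀)/Q'(z₀) with Q'(z) = 3*z^2 - 3*z + 20*I*z/3 - 4/3 - 47*I/6.
  Res(f, -I) = P(-I)/Q'(-I) = (-cosh(1))/(7/3 - 29*I/6) = (-84/1037 - 174*I/1037)*cosh(1)
  Res(f, 2 + 2*I/3) = P(2 + 2*I/3)/Q'(2 + 2*I/3) = ((32/9 + 8*I/3)*cos(2 + 2*I/3))/(-10/9 + 23*I/2) = (8656/43249 - 14208*I/43249)*cos(2 + 2*I/3)

Sum of residues inside C: (-84/1037 - 174*I/1037)*cosh(1) + (8656/43249 - 14208*I/43249)*cos(2 + 2*I/3)
∮_C f(z) dz = 2πi · ((-84/1037 - 174*I/1037)*cosh(1) + (8656/43249 - 14208*I/43249)*cos(2 + 2*I/3)) = pi*(28416/43249 + 17312*I/43249)*cos(2 + 2*I/3) + pi*(348/1037 - 168*I/1037)*cosh(1)

Final answer: pi*(28416/43249 + 17312*I/43249)*cos(2 + 2*I/3) + pi*(348/1037 - 168*I/1037)*cosh(1)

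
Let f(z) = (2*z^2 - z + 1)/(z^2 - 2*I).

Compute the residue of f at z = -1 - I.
Write f(z) = P(z)/Q(z) with P(z) = 2*z^2 - z + 1 and Q(z) = z^2 - 2*I.
The denominator factors as Q(z) = (z - 1 - I)*(z + 1 + I), so z = -1 - I is a simple zero of Q and P is analytic there; z = -1 - I is therefore a simple pole and
  Res(f, z₀) = P(z₀)/Q'(z₀).

Q'(z) = 2*z, so Q'(-1 - I) = -2 - 2*I.
P(-1 - I) = 2 + 5*I.

Res(f, -1 - I) = (2 + 5*I)/(-2 - 2*I) = -7/4 - 3*I/4

Final answer: -7/4 - 3*I/4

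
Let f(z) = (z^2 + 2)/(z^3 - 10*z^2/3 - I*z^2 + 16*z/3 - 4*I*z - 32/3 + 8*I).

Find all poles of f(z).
The singularities of f are the zeros of the denominator. Factoring,
  z^3 - 10*z^2/3 - I*z^2 + 16*z/3 - 4*I*z - 32/3 + 8*I = (z - 2 - I)*(z + 2/3 + 2*I)*(z - 2 - 2*I)
so the candidates are z = 2 + I, z = -2/3 - 2*I, z = 2 + 2*I.

Check the numerator P(z) = z^2 + 2 at each one:
  P(2 + I) = 5 + 4*I ≠ 0, so z = 2 + I is a (simple) pole.
  P(-2/3 - 2*I) = -14/9 + 8*I/3 ≠ 0, so z = -2/3 - 2*I is a (simple) pole.
  P(2 + 2*I) = 2 + 8*I ≠ 0, so z = 2 + 2*I is a (simple) pole.

Poles of f: {-2/3 - 2*I, 2 + I, 2 + 2*I}

Final answer: {-2/3 - 2*I, 2 + I, 2 + 2*I}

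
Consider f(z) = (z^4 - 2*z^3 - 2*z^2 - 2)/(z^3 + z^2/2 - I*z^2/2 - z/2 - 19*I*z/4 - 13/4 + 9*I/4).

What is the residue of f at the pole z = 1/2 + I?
Write f(z) = P(z)/Q(z) with P(z) = z^4 - 2*z^3 - 2*z^2 - 2 and Q(z) = z^3 + z^2/2 - I*z^2/2 - z/2 - 19*I*z/4 - 13/4 + 9*I/4.
The denominator factors as Q(z) = (z - 1 - I)*(z + 2 + 3*I/2)*(z - 1/2 - I), so z = 1/2 + I is a simple zero of Q and P is analytic there; z = 1/2 + I is therefore a simple pole and
  Res(f, z₀) = P(z₀)/Q'(z₀).

Q'(z) = 3*z^2 + z - I*z - 1/2 - 19*I/4, so Q'(1/2 + I) = -5/4 - 5*I/4.
P(1/2 + I) = 29/16 - 3*I.

Res(f, 1/2 + I) = (29/16 - 3*I)/(-5/4 - 5*I/4) = 19/40 + 77*I/40

Final answer: 19/40 + 77*I/40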